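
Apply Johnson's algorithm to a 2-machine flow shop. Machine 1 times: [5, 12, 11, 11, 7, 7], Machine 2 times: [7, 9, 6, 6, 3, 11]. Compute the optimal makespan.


Apply Johnson's rule:
  Group 1 (a <= b): [(1, 5, 7), (6, 7, 11)]
  Group 2 (a > b): [(2, 12, 9), (3, 11, 6), (4, 11, 6), (5, 7, 3)]
Optimal job order: [1, 6, 2, 3, 4, 5]
Schedule:
  Job 1: M1 done at 5, M2 done at 12
  Job 6: M1 done at 12, M2 done at 23
  Job 2: M1 done at 24, M2 done at 33
  Job 3: M1 done at 35, M2 done at 41
  Job 4: M1 done at 46, M2 done at 52
  Job 5: M1 done at 53, M2 done at 56
Makespan = 56

56


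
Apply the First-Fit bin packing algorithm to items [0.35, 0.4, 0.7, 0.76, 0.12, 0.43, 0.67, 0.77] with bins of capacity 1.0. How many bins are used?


Place items sequentially using First-Fit:
  Item 0.35 -> new Bin 1
  Item 0.4 -> Bin 1 (now 0.75)
  Item 0.7 -> new Bin 2
  Item 0.76 -> new Bin 3
  Item 0.12 -> Bin 1 (now 0.87)
  Item 0.43 -> new Bin 4
  Item 0.67 -> new Bin 5
  Item 0.77 -> new Bin 6
Total bins used = 6

6


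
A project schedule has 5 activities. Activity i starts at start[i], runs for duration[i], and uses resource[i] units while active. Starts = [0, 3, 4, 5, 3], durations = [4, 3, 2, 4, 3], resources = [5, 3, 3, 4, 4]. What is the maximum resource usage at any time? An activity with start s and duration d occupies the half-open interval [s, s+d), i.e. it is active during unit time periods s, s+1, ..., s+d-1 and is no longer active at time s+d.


Each activity i is active on [start_i, start_i + duration_i).
Compute total resource usage per time slot:
  t=0: active resources = [5], total = 5
  t=1: active resources = [5], total = 5
  t=2: active resources = [5], total = 5
  t=3: active resources = [5, 3, 4], total = 12
  t=4: active resources = [3, 3, 4], total = 10
  t=5: active resources = [3, 3, 4, 4], total = 14
  t=6: active resources = [4], total = 4
  t=7: active resources = [4], total = 4
  t=8: active resources = [4], total = 4
Peak resource demand = 14

14


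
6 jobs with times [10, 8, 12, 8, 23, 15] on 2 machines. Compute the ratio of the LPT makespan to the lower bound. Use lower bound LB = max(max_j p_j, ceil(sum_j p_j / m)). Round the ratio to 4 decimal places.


LPT order: [23, 15, 12, 10, 8, 8]
Machine loads after assignment: [41, 35]
LPT makespan = 41
Lower bound = max(max_job, ceil(total/2)) = max(23, 38) = 38
Ratio = 41 / 38 = 1.0789

1.0789


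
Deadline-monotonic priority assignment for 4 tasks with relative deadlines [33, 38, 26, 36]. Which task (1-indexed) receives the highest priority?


Sort tasks by relative deadline (ascending):
  Task 3: deadline = 26
  Task 1: deadline = 33
  Task 4: deadline = 36
  Task 2: deadline = 38
Priority order (highest first): [3, 1, 4, 2]
Highest priority task = 3

3


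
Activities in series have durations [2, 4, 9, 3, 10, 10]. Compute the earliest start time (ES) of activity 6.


Activity 6 starts after activities 1 through 5 complete.
Predecessor durations: [2, 4, 9, 3, 10]
ES = 2 + 4 + 9 + 3 + 10 = 28

28


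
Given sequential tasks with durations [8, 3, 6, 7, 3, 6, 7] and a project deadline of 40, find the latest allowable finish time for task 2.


LF(activity 2) = deadline - sum of successor durations
Successors: activities 3 through 7 with durations [6, 7, 3, 6, 7]
Sum of successor durations = 29
LF = 40 - 29 = 11

11


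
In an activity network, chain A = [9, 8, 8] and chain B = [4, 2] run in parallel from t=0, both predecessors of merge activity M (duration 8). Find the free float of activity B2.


ES(B2) = sum of predecessors on chain B = 4
EF(B2) = ES + duration = 4 + 2 = 6
Successor of B2 is M. ES(M) = max(sum(A), sum(B)) = max(25, 6) = 25
Free float = ES(successor) - EF(current) = 25 - 6 = 19

19


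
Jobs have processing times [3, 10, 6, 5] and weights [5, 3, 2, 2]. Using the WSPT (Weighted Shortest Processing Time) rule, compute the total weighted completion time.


Compute p/w ratios and sort ascending (WSPT): [(3, 5), (5, 2), (6, 2), (10, 3)]
Compute weighted completion times:
  Job (p=3,w=5): C=3, w*C=5*3=15
  Job (p=5,w=2): C=8, w*C=2*8=16
  Job (p=6,w=2): C=14, w*C=2*14=28
  Job (p=10,w=3): C=24, w*C=3*24=72
Total weighted completion time = 131

131


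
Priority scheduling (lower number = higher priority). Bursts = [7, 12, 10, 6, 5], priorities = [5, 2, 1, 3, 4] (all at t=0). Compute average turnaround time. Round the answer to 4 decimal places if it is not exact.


Sort by priority (ascending = highest first):
Order: [(1, 10), (2, 12), (3, 6), (4, 5), (5, 7)]
Completion times:
  Priority 1, burst=10, C=10
  Priority 2, burst=12, C=22
  Priority 3, burst=6, C=28
  Priority 4, burst=5, C=33
  Priority 5, burst=7, C=40
Average turnaround = 133/5 = 26.6

26.6


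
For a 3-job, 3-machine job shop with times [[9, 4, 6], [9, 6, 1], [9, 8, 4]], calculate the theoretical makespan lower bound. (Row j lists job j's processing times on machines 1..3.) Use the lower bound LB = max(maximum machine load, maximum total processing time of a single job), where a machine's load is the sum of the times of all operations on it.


Machine loads:
  Machine 1: 9 + 9 + 9 = 27
  Machine 2: 4 + 6 + 8 = 18
  Machine 3: 6 + 1 + 4 = 11
Max machine load = 27
Job totals:
  Job 1: 19
  Job 2: 16
  Job 3: 21
Max job total = 21
Lower bound = max(27, 21) = 27

27


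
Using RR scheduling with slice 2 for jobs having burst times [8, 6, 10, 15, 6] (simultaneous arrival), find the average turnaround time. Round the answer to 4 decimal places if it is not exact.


Time quantum = 2
Execution trace:
  J1 runs 2 units, time = 2
  J2 runs 2 units, time = 4
  J3 runs 2 units, time = 6
  J4 runs 2 units, time = 8
  J5 runs 2 units, time = 10
  J1 runs 2 units, time = 12
  J2 runs 2 units, time = 14
  J3 runs 2 units, time = 16
  J4 runs 2 units, time = 18
  J5 runs 2 units, time = 20
  J1 runs 2 units, time = 22
  J2 runs 2 units, time = 24
  J3 runs 2 units, time = 26
  J4 runs 2 units, time = 28
  J5 runs 2 units, time = 30
  J1 runs 2 units, time = 32
  J3 runs 2 units, time = 34
  J4 runs 2 units, time = 36
  J3 runs 2 units, time = 38
  J4 runs 2 units, time = 40
  J4 runs 2 units, time = 42
  J4 runs 2 units, time = 44
  J4 runs 1 units, time = 45
Finish times: [32, 24, 38, 45, 30]
Average turnaround = 169/5 = 33.8

33.8


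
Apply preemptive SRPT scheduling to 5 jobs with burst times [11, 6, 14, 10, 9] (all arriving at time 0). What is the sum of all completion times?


Since all jobs arrive at t=0, SRPT equals SPT ordering.
SPT order: [6, 9, 10, 11, 14]
Completion times:
  Job 1: p=6, C=6
  Job 2: p=9, C=15
  Job 3: p=10, C=25
  Job 4: p=11, C=36
  Job 5: p=14, C=50
Total completion time = 6 + 15 + 25 + 36 + 50 = 132

132


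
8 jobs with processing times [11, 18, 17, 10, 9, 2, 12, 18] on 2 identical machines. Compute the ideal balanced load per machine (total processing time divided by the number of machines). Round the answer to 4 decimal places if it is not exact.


Total processing time = 11 + 18 + 17 + 10 + 9 + 2 + 12 + 18 = 97
Number of machines = 2
Ideal balanced load = 97 / 2 = 48.5

48.5


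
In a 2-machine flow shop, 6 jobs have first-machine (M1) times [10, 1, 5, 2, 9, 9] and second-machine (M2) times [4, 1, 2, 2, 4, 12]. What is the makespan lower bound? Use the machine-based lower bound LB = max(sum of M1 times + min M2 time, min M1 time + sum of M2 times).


LB1 = sum(M1 times) + min(M2 times) = 36 + 1 = 37
LB2 = min(M1 times) + sum(M2 times) = 1 + 25 = 26
Lower bound = max(LB1, LB2) = max(37, 26) = 37

37


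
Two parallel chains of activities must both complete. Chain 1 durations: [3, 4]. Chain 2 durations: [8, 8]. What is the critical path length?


Path A total = 3 + 4 = 7
Path B total = 8 + 8 = 16
Critical path = longest path = max(7, 16) = 16

16


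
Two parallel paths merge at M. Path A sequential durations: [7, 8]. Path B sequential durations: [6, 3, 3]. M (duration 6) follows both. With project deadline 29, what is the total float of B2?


Forward pass: ES(B2) = sum of predecessors on chain B = 6
EF = ES + duration = 6 + 3 = 9
Backward pass: LF(M) = deadline = 29; LS(M) = 29 - 6 = 23
LF(B2) = LS(M) - sum(successors on chain B) = 23 - 3 = 20
LS = LF - duration = 20 - 3 = 17
Total float = LS - ES = 17 - 6 = 11

11


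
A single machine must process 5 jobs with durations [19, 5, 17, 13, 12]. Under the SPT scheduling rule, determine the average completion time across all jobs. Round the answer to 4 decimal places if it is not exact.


Sort jobs by processing time (SPT order): [5, 12, 13, 17, 19]
Compute completion times sequentially:
  Job 1: processing = 5, completes at 5
  Job 2: processing = 12, completes at 17
  Job 3: processing = 13, completes at 30
  Job 4: processing = 17, completes at 47
  Job 5: processing = 19, completes at 66
Sum of completion times = 165
Average completion time = 165/5 = 33.0

33.0


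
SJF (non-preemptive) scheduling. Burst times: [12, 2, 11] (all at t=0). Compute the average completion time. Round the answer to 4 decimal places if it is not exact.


SJF order (ascending): [2, 11, 12]
Completion times:
  Job 1: burst=2, C=2
  Job 2: burst=11, C=13
  Job 3: burst=12, C=25
Average completion = 40/3 = 13.3333

13.3333


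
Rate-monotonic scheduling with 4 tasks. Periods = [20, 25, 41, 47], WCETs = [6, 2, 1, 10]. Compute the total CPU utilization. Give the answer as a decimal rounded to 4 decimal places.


Compute individual utilizations (exact fractions):
  Task 1: C/T = 6/20 = 3/10 (approx. 0.3)
  Task 2: C/T = 2/25 (approx. 0.08)
  Task 3: C/T = 1/41 (approx. 0.0244)
  Task 4: C/T = 10/47 (approx. 0.2128)
Total utilization U = 3/10 + 2/25 + 1/41 + 10/47 = 59463/96350
Rounded to 4 decimal places: U = 0.6172
RM (Liu & Layland) bound for 4 tasks = 0.756828; compare with U = 59463/96350 (approx. 0.617156)
U <= bound, so schedulable by RM sufficient condition.

0.6172


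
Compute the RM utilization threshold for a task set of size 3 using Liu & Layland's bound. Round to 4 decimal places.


Compute 2^(1/3) = 1.2599210499
Subtract 1: 1.2599210499 - 1 = 0.2599210499
Multiply by n: 3 * 0.2599210499 = 0.7797631497
Round to 4 dp: 0.7798

0.7798


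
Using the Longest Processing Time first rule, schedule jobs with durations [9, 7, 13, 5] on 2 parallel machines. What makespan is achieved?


Sort jobs in decreasing order (LPT): [13, 9, 7, 5]
Assign each job to the least loaded machine:
  Machine 1: jobs [13, 5], load = 18
  Machine 2: jobs [9, 7], load = 16
Makespan = max load = 18

18


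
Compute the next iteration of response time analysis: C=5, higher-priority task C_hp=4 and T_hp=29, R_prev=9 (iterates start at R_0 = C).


R_next = C + ceil(R_prev / T_hp) * C_hp
ceil(9 / 29) = ceil(0.3103) = 1
Interference = 1 * 4 = 4
R_next = 5 + 4 = 9
R_next = R_prev, so the iteration has converged (response time = 9).

9


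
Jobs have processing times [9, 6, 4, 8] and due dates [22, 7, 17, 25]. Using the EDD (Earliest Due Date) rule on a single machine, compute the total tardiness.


Sort by due date (EDD order): [(6, 7), (4, 17), (9, 22), (8, 25)]
Compute completion times and tardiness:
  Job 1: p=6, d=7, C=6, tardiness=max(0,6-7)=0
  Job 2: p=4, d=17, C=10, tardiness=max(0,10-17)=0
  Job 3: p=9, d=22, C=19, tardiness=max(0,19-22)=0
  Job 4: p=8, d=25, C=27, tardiness=max(0,27-25)=2
Total tardiness = 2

2


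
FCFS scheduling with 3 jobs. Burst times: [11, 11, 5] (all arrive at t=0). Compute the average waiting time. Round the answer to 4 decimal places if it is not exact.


FCFS order (as given): [11, 11, 5]
Waiting times:
  Job 1: wait = 0
  Job 2: wait = 11
  Job 3: wait = 22
Sum of waiting times = 33
Average waiting time = 33/3 = 11.0

11.0


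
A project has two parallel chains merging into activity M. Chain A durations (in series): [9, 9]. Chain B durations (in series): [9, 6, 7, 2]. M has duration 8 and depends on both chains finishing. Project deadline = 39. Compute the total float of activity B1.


Forward pass: ES(B1) = sum of predecessors on chain B = 0
EF = ES + duration = 0 + 9 = 9
Backward pass: LF(M) = deadline = 39; LS(M) = 39 - 8 = 31
LF(B1) = LS(M) - sum(successors on chain B) = 31 - 15 = 16
LS = LF - duration = 16 - 9 = 7
Total float = LS - ES = 7 - 0 = 7

7


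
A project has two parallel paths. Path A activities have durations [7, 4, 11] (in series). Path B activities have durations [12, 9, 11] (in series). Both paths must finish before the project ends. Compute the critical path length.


Path A total = 7 + 4 + 11 = 22
Path B total = 12 + 9 + 11 = 32
Critical path = longest path = max(22, 32) = 32

32


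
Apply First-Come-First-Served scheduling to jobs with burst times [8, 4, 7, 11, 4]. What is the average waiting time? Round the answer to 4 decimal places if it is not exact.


FCFS order (as given): [8, 4, 7, 11, 4]
Waiting times:
  Job 1: wait = 0
  Job 2: wait = 8
  Job 3: wait = 12
  Job 4: wait = 19
  Job 5: wait = 30
Sum of waiting times = 69
Average waiting time = 69/5 = 13.8

13.8


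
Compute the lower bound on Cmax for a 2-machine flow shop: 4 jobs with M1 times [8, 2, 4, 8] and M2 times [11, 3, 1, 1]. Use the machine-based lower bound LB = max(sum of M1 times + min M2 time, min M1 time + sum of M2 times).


LB1 = sum(M1 times) + min(M2 times) = 22 + 1 = 23
LB2 = min(M1 times) + sum(M2 times) = 2 + 16 = 18
Lower bound = max(LB1, LB2) = max(23, 18) = 23

23


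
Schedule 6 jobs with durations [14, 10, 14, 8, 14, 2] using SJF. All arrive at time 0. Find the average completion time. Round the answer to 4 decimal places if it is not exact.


SJF order (ascending): [2, 8, 10, 14, 14, 14]
Completion times:
  Job 1: burst=2, C=2
  Job 2: burst=8, C=10
  Job 3: burst=10, C=20
  Job 4: burst=14, C=34
  Job 5: burst=14, C=48
  Job 6: burst=14, C=62
Average completion = 176/6 = 29.3333

29.3333


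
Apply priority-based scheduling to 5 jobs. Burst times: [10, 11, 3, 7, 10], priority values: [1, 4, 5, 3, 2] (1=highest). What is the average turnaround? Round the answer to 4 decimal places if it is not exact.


Sort by priority (ascending = highest first):
Order: [(1, 10), (2, 10), (3, 7), (4, 11), (5, 3)]
Completion times:
  Priority 1, burst=10, C=10
  Priority 2, burst=10, C=20
  Priority 3, burst=7, C=27
  Priority 4, burst=11, C=38
  Priority 5, burst=3, C=41
Average turnaround = 136/5 = 27.2

27.2


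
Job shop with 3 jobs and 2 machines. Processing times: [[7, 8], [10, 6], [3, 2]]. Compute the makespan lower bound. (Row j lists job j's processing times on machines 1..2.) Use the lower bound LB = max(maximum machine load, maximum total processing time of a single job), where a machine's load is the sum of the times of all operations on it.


Machine loads:
  Machine 1: 7 + 10 + 3 = 20
  Machine 2: 8 + 6 + 2 = 16
Max machine load = 20
Job totals:
  Job 1: 15
  Job 2: 16
  Job 3: 5
Max job total = 16
Lower bound = max(20, 16) = 20

20


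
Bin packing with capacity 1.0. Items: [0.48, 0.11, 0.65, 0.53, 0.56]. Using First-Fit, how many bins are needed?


Place items sequentially using First-Fit:
  Item 0.48 -> new Bin 1
  Item 0.11 -> Bin 1 (now 0.59)
  Item 0.65 -> new Bin 2
  Item 0.53 -> new Bin 3
  Item 0.56 -> new Bin 4
Total bins used = 4

4


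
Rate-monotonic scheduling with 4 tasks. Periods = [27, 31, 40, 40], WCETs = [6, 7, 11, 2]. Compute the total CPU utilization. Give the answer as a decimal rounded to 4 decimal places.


Compute individual utilizations (exact fractions):
  Task 1: C/T = 6/27 = 2/9 (approx. 0.2222)
  Task 2: C/T = 7/31 (approx. 0.2258)
  Task 3: C/T = 11/40 (approx. 0.275)
  Task 4: C/T = 2/40 = 1/20 (approx. 0.05)
Total utilization U = 2/9 + 7/31 + 11/40 + 1/20 = 8627/11160
Rounded to 4 decimal places: U = 0.7730
RM (Liu & Layland) bound for 4 tasks = 0.756828; compare with U = 8627/11160 (approx. 0.773029)
bound < U <= 1, so the RM sufficient condition is not met (inconclusive; an exact test such as response-time analysis is needed).

0.7730


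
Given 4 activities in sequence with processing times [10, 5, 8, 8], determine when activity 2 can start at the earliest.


Activity 2 starts after activities 1 through 1 complete.
Predecessor durations: [10]
ES = 10 = 10

10


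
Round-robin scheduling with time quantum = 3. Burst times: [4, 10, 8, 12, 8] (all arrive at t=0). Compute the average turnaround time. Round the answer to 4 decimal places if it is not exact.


Time quantum = 3
Execution trace:
  J1 runs 3 units, time = 3
  J2 runs 3 units, time = 6
  J3 runs 3 units, time = 9
  J4 runs 3 units, time = 12
  J5 runs 3 units, time = 15
  J1 runs 1 units, time = 16
  J2 runs 3 units, time = 19
  J3 runs 3 units, time = 22
  J4 runs 3 units, time = 25
  J5 runs 3 units, time = 28
  J2 runs 3 units, time = 31
  J3 runs 2 units, time = 33
  J4 runs 3 units, time = 36
  J5 runs 2 units, time = 38
  J2 runs 1 units, time = 39
  J4 runs 3 units, time = 42
Finish times: [16, 39, 33, 42, 38]
Average turnaround = 168/5 = 33.6

33.6


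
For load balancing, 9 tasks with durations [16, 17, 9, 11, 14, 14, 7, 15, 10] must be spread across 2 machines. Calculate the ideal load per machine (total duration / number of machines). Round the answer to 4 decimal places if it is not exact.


Total processing time = 16 + 17 + 9 + 11 + 14 + 14 + 7 + 15 + 10 = 113
Number of machines = 2
Ideal balanced load = 113 / 2 = 56.5

56.5


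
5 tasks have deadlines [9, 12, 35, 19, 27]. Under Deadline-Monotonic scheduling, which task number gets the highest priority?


Sort tasks by relative deadline (ascending):
  Task 1: deadline = 9
  Task 2: deadline = 12
  Task 4: deadline = 19
  Task 5: deadline = 27
  Task 3: deadline = 35
Priority order (highest first): [1, 2, 4, 5, 3]
Highest priority task = 1

1


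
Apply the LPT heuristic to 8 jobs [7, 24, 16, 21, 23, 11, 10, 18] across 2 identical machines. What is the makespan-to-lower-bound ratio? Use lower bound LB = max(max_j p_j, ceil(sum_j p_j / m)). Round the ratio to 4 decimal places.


LPT order: [24, 23, 21, 18, 16, 11, 10, 7]
Machine loads after assignment: [65, 65]
LPT makespan = 65
Lower bound = max(max_job, ceil(total/2)) = max(24, 65) = 65
Ratio = 65 / 65 = 1.0

1.0


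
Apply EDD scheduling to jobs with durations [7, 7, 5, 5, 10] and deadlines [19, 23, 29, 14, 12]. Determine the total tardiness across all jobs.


Sort by due date (EDD order): [(10, 12), (5, 14), (7, 19), (7, 23), (5, 29)]
Compute completion times and tardiness:
  Job 1: p=10, d=12, C=10, tardiness=max(0,10-12)=0
  Job 2: p=5, d=14, C=15, tardiness=max(0,15-14)=1
  Job 3: p=7, d=19, C=22, tardiness=max(0,22-19)=3
  Job 4: p=7, d=23, C=29, tardiness=max(0,29-23)=6
  Job 5: p=5, d=29, C=34, tardiness=max(0,34-29)=5
Total tardiness = 15

15


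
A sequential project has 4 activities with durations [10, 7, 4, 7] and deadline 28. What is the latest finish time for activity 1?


LF(activity 1) = deadline - sum of successor durations
Successors: activities 2 through 4 with durations [7, 4, 7]
Sum of successor durations = 18
LF = 28 - 18 = 10

10


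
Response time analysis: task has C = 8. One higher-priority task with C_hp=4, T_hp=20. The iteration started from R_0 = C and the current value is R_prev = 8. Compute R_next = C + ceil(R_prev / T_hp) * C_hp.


R_next = C + ceil(R_prev / T_hp) * C_hp
ceil(8 / 20) = ceil(0.4) = 1
Interference = 1 * 4 = 4
R_next = 8 + 4 = 12

12


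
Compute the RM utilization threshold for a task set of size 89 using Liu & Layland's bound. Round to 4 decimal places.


Compute 2^(1/89) = 1.0078185773
Subtract 1: 1.0078185773 - 1 = 0.0078185773
Multiply by n: 89 * 0.0078185773 = 0.6958533797
Round to 4 dp: 0.6959

0.6959


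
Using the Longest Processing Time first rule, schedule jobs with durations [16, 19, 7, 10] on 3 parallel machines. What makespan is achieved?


Sort jobs in decreasing order (LPT): [19, 16, 10, 7]
Assign each job to the least loaded machine:
  Machine 1: jobs [19], load = 19
  Machine 2: jobs [16], load = 16
  Machine 3: jobs [10, 7], load = 17
Makespan = max load = 19

19


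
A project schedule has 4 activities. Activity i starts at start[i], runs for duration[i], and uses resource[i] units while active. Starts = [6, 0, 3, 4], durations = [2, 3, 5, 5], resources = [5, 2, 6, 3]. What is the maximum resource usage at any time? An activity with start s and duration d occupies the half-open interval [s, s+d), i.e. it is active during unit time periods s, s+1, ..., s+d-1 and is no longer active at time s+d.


Each activity i is active on [start_i, start_i + duration_i).
Compute total resource usage per time slot:
  t=0: active resources = [2], total = 2
  t=1: active resources = [2], total = 2
  t=2: active resources = [2], total = 2
  t=3: active resources = [6], total = 6
  t=4: active resources = [6, 3], total = 9
  t=5: active resources = [6, 3], total = 9
  t=6: active resources = [5, 6, 3], total = 14
  t=7: active resources = [5, 6, 3], total = 14
  t=8: active resources = [3], total = 3
Peak resource demand = 14

14


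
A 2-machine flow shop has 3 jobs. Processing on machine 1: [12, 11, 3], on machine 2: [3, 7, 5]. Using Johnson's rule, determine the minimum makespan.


Apply Johnson's rule:
  Group 1 (a <= b): [(3, 3, 5)]
  Group 2 (a > b): [(2, 11, 7), (1, 12, 3)]
Optimal job order: [3, 2, 1]
Schedule:
  Job 3: M1 done at 3, M2 done at 8
  Job 2: M1 done at 14, M2 done at 21
  Job 1: M1 done at 26, M2 done at 29
Makespan = 29

29


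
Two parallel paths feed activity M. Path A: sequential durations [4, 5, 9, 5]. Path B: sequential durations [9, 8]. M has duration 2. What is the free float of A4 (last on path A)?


ES(A4) = sum of predecessors on chain A = 18
EF(A4) = ES + duration = 18 + 5 = 23
Successor of A4 is M. ES(M) = max(sum(A), sum(B)) = max(23, 17) = 23
Free float = ES(successor) - EF(current) = 23 - 23 = 0

0


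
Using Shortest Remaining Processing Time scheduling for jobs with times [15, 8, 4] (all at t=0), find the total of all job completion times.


Since all jobs arrive at t=0, SRPT equals SPT ordering.
SPT order: [4, 8, 15]
Completion times:
  Job 1: p=4, C=4
  Job 2: p=8, C=12
  Job 3: p=15, C=27
Total completion time = 4 + 12 + 27 = 43

43


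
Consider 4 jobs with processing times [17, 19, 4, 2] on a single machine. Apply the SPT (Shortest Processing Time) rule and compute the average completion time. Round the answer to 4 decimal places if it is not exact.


Sort jobs by processing time (SPT order): [2, 4, 17, 19]
Compute completion times sequentially:
  Job 1: processing = 2, completes at 2
  Job 2: processing = 4, completes at 6
  Job 3: processing = 17, completes at 23
  Job 4: processing = 19, completes at 42
Sum of completion times = 73
Average completion time = 73/4 = 18.25

18.25


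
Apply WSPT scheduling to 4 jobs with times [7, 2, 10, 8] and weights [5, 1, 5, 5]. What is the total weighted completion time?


Compute p/w ratios and sort ascending (WSPT): [(7, 5), (8, 5), (2, 1), (10, 5)]
Compute weighted completion times:
  Job (p=7,w=5): C=7, w*C=5*7=35
  Job (p=8,w=5): C=15, w*C=5*15=75
  Job (p=2,w=1): C=17, w*C=1*17=17
  Job (p=10,w=5): C=27, w*C=5*27=135
Total weighted completion time = 262

262


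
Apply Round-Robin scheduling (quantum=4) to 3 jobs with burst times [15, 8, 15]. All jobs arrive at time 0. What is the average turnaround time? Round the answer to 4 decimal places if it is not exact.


Time quantum = 4
Execution trace:
  J1 runs 4 units, time = 4
  J2 runs 4 units, time = 8
  J3 runs 4 units, time = 12
  J1 runs 4 units, time = 16
  J2 runs 4 units, time = 20
  J3 runs 4 units, time = 24
  J1 runs 4 units, time = 28
  J3 runs 4 units, time = 32
  J1 runs 3 units, time = 35
  J3 runs 3 units, time = 38
Finish times: [35, 20, 38]
Average turnaround = 93/3 = 31.0

31.0


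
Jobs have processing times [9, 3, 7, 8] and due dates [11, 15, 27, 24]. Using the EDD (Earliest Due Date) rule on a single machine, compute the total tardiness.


Sort by due date (EDD order): [(9, 11), (3, 15), (8, 24), (7, 27)]
Compute completion times and tardiness:
  Job 1: p=9, d=11, C=9, tardiness=max(0,9-11)=0
  Job 2: p=3, d=15, C=12, tardiness=max(0,12-15)=0
  Job 3: p=8, d=24, C=20, tardiness=max(0,20-24)=0
  Job 4: p=7, d=27, C=27, tardiness=max(0,27-27)=0
Total tardiness = 0

0


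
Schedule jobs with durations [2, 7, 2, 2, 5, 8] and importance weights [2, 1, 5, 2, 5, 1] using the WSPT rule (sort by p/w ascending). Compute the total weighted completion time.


Compute p/w ratios and sort ascending (WSPT): [(2, 5), (2, 2), (2, 2), (5, 5), (7, 1), (8, 1)]
Compute weighted completion times:
  Job (p=2,w=5): C=2, w*C=5*2=10
  Job (p=2,w=2): C=4, w*C=2*4=8
  Job (p=2,w=2): C=6, w*C=2*6=12
  Job (p=5,w=5): C=11, w*C=5*11=55
  Job (p=7,w=1): C=18, w*C=1*18=18
  Job (p=8,w=1): C=26, w*C=1*26=26
Total weighted completion time = 129

129


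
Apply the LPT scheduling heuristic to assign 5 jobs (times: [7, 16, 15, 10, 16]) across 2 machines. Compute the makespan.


Sort jobs in decreasing order (LPT): [16, 16, 15, 10, 7]
Assign each job to the least loaded machine:
  Machine 1: jobs [16, 15], load = 31
  Machine 2: jobs [16, 10, 7], load = 33
Makespan = max load = 33

33


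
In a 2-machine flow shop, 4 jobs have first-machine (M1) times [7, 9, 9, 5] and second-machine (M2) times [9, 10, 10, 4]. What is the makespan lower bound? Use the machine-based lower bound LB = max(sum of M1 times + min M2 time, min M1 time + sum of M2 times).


LB1 = sum(M1 times) + min(M2 times) = 30 + 4 = 34
LB2 = min(M1 times) + sum(M2 times) = 5 + 33 = 38
Lower bound = max(LB1, LB2) = max(34, 38) = 38

38


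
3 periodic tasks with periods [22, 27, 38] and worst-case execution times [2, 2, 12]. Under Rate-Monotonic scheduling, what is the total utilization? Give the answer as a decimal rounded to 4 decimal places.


Compute individual utilizations (exact fractions):
  Task 1: C/T = 2/22 = 1/11 (approx. 0.0909)
  Task 2: C/T = 2/27 (approx. 0.0741)
  Task 3: C/T = 12/38 = 6/19 (approx. 0.3158)
Total utilization U = 1/11 + 2/27 + 6/19 = 2713/5643
Rounded to 4 decimal places: U = 0.4808
RM (Liu & Layland) bound for 3 tasks = 0.779763; compare with U = 2713/5643 (approx. 0.480773)
U <= bound, so schedulable by RM sufficient condition.

0.4808


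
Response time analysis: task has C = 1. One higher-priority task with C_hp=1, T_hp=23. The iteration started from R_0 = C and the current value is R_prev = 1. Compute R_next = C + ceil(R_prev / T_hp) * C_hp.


R_next = C + ceil(R_prev / T_hp) * C_hp
ceil(1 / 23) = ceil(0.0435) = 1
Interference = 1 * 1 = 1
R_next = 1 + 1 = 2

2


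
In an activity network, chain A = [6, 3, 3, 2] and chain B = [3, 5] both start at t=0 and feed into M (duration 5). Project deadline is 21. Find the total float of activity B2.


Forward pass: ES(B2) = sum of predecessors on chain B = 3
EF = ES + duration = 3 + 5 = 8
Backward pass: LF(M) = deadline = 21; LS(M) = 21 - 5 = 16
LF(B2) = LS(M) - sum(successors on chain B) = 16 - 0 = 16
LS = LF - duration = 16 - 5 = 11
Total float = LS - ES = 11 - 3 = 8

8


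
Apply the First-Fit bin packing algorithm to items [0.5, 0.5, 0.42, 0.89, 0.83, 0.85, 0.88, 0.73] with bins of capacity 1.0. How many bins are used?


Place items sequentially using First-Fit:
  Item 0.5 -> new Bin 1
  Item 0.5 -> Bin 1 (now 1.0)
  Item 0.42 -> new Bin 2
  Item 0.89 -> new Bin 3
  Item 0.83 -> new Bin 4
  Item 0.85 -> new Bin 5
  Item 0.88 -> new Bin 6
  Item 0.73 -> new Bin 7
Total bins used = 7

7


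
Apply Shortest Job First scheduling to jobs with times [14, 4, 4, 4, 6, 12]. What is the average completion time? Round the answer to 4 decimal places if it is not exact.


SJF order (ascending): [4, 4, 4, 6, 12, 14]
Completion times:
  Job 1: burst=4, C=4
  Job 2: burst=4, C=8
  Job 3: burst=4, C=12
  Job 4: burst=6, C=18
  Job 5: burst=12, C=30
  Job 6: burst=14, C=44
Average completion = 116/6 = 19.3333

19.3333


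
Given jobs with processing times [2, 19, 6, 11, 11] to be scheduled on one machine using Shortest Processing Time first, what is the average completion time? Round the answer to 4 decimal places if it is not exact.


Sort jobs by processing time (SPT order): [2, 6, 11, 11, 19]
Compute completion times sequentially:
  Job 1: processing = 2, completes at 2
  Job 2: processing = 6, completes at 8
  Job 3: processing = 11, completes at 19
  Job 4: processing = 11, completes at 30
  Job 5: processing = 19, completes at 49
Sum of completion times = 108
Average completion time = 108/5 = 21.6

21.6


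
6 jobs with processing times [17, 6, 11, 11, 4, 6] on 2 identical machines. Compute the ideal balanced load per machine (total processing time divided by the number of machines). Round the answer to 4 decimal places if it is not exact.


Total processing time = 17 + 6 + 11 + 11 + 4 + 6 = 55
Number of machines = 2
Ideal balanced load = 55 / 2 = 27.5

27.5


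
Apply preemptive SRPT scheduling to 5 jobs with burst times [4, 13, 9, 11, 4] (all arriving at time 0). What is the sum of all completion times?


Since all jobs arrive at t=0, SRPT equals SPT ordering.
SPT order: [4, 4, 9, 11, 13]
Completion times:
  Job 1: p=4, C=4
  Job 2: p=4, C=8
  Job 3: p=9, C=17
  Job 4: p=11, C=28
  Job 5: p=13, C=41
Total completion time = 4 + 8 + 17 + 28 + 41 = 98

98


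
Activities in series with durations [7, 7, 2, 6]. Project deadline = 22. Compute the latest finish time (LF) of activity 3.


LF(activity 3) = deadline - sum of successor durations
Successors: activities 4 through 4 with durations [6]
Sum of successor durations = 6
LF = 22 - 6 = 16

16


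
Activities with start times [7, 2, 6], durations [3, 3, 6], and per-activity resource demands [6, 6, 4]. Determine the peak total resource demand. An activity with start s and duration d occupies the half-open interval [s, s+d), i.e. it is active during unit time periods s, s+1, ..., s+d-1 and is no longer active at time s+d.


Each activity i is active on [start_i, start_i + duration_i).
Compute total resource usage per time slot:
  t=0: active resources = [], total = 0
  t=1: active resources = [], total = 0
  t=2: active resources = [6], total = 6
  t=3: active resources = [6], total = 6
  t=4: active resources = [6], total = 6
  t=5: active resources = [], total = 0
  t=6: active resources = [4], total = 4
  t=7: active resources = [6, 4], total = 10
  t=8: active resources = [6, 4], total = 10
  t=9: active resources = [6, 4], total = 10
  t=10: active resources = [4], total = 4
  t=11: active resources = [4], total = 4
Peak resource demand = 10

10


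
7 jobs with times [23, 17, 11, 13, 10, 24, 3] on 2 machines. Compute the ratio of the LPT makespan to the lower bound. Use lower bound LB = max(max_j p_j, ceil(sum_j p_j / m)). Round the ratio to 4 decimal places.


LPT order: [24, 23, 17, 13, 11, 10, 3]
Machine loads after assignment: [51, 50]
LPT makespan = 51
Lower bound = max(max_job, ceil(total/2)) = max(24, 51) = 51
Ratio = 51 / 51 = 1.0

1.0


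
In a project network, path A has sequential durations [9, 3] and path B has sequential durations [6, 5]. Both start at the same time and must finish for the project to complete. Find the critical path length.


Path A total = 9 + 3 = 12
Path B total = 6 + 5 = 11
Critical path = longest path = max(12, 11) = 12

12


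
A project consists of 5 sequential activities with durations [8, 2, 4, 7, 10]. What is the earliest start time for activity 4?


Activity 4 starts after activities 1 through 3 complete.
Predecessor durations: [8, 2, 4]
ES = 8 + 2 + 4 = 14

14


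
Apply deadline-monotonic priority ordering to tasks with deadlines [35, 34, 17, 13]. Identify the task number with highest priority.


Sort tasks by relative deadline (ascending):
  Task 4: deadline = 13
  Task 3: deadline = 17
  Task 2: deadline = 34
  Task 1: deadline = 35
Priority order (highest first): [4, 3, 2, 1]
Highest priority task = 4

4


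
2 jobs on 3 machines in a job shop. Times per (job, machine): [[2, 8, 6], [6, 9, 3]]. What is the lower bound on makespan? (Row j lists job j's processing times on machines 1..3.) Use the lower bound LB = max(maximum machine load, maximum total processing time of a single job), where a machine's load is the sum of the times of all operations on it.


Machine loads:
  Machine 1: 2 + 6 = 8
  Machine 2: 8 + 9 = 17
  Machine 3: 6 + 3 = 9
Max machine load = 17
Job totals:
  Job 1: 16
  Job 2: 18
Max job total = 18
Lower bound = max(17, 18) = 18

18


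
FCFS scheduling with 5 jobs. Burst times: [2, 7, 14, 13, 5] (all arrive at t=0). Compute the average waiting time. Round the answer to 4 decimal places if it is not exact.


FCFS order (as given): [2, 7, 14, 13, 5]
Waiting times:
  Job 1: wait = 0
  Job 2: wait = 2
  Job 3: wait = 9
  Job 4: wait = 23
  Job 5: wait = 36
Sum of waiting times = 70
Average waiting time = 70/5 = 14.0

14.0


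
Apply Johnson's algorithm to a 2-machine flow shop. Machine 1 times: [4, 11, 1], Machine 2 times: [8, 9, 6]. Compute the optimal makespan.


Apply Johnson's rule:
  Group 1 (a <= b): [(3, 1, 6), (1, 4, 8)]
  Group 2 (a > b): [(2, 11, 9)]
Optimal job order: [3, 1, 2]
Schedule:
  Job 3: M1 done at 1, M2 done at 7
  Job 1: M1 done at 5, M2 done at 15
  Job 2: M1 done at 16, M2 done at 25
Makespan = 25

25


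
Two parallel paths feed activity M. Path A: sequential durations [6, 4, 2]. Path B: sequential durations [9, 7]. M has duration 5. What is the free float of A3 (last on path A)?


ES(A3) = sum of predecessors on chain A = 10
EF(A3) = ES + duration = 10 + 2 = 12
Successor of A3 is M. ES(M) = max(sum(A), sum(B)) = max(12, 16) = 16
Free float = ES(successor) - EF(current) = 16 - 12 = 4

4


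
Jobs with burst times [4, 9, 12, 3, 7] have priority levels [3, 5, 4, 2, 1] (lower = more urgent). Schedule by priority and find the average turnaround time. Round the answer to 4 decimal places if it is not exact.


Sort by priority (ascending = highest first):
Order: [(1, 7), (2, 3), (3, 4), (4, 12), (5, 9)]
Completion times:
  Priority 1, burst=7, C=7
  Priority 2, burst=3, C=10
  Priority 3, burst=4, C=14
  Priority 4, burst=12, C=26
  Priority 5, burst=9, C=35
Average turnaround = 92/5 = 18.4

18.4


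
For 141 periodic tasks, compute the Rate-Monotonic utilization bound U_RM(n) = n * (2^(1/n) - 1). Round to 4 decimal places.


Compute 2^(1/141) = 1.0049280405
Subtract 1: 1.0049280405 - 1 = 0.0049280405
Multiply by n: 141 * 0.0049280405 = 0.6948537105
Round to 4 dp: 0.6949

0.6949


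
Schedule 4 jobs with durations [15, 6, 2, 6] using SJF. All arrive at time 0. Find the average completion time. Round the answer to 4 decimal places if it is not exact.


SJF order (ascending): [2, 6, 6, 15]
Completion times:
  Job 1: burst=2, C=2
  Job 2: burst=6, C=8
  Job 3: burst=6, C=14
  Job 4: burst=15, C=29
Average completion = 53/4 = 13.25

13.25


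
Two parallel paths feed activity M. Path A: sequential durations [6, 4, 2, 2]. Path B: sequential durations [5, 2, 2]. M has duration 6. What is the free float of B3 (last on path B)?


ES(B3) = sum of predecessors on chain B = 7
EF(B3) = ES + duration = 7 + 2 = 9
Successor of B3 is M. ES(M) = max(sum(A), sum(B)) = max(14, 9) = 14
Free float = ES(successor) - EF(current) = 14 - 9 = 5

5


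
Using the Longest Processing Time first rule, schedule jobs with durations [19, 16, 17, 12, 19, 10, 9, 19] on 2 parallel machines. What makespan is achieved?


Sort jobs in decreasing order (LPT): [19, 19, 19, 17, 16, 12, 10, 9]
Assign each job to the least loaded machine:
  Machine 1: jobs [19, 19, 12, 10], load = 60
  Machine 2: jobs [19, 17, 16, 9], load = 61
Makespan = max load = 61

61


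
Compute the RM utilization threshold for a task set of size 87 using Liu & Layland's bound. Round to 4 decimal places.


Compute 2^(1/87) = 1.0079990316
Subtract 1: 1.0079990316 - 1 = 0.0079990316
Multiply by n: 87 * 0.0079990316 = 0.6959157492
Round to 4 dp: 0.6959

0.6959


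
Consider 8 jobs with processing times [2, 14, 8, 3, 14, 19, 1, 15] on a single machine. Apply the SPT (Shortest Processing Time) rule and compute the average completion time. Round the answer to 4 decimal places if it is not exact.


Sort jobs by processing time (SPT order): [1, 2, 3, 8, 14, 14, 15, 19]
Compute completion times sequentially:
  Job 1: processing = 1, completes at 1
  Job 2: processing = 2, completes at 3
  Job 3: processing = 3, completes at 6
  Job 4: processing = 8, completes at 14
  Job 5: processing = 14, completes at 28
  Job 6: processing = 14, completes at 42
  Job 7: processing = 15, completes at 57
  Job 8: processing = 19, completes at 76
Sum of completion times = 227
Average completion time = 227/8 = 28.375

28.375


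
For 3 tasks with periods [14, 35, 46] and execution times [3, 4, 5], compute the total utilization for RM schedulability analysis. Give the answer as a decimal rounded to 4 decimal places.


Compute individual utilizations (exact fractions):
  Task 1: C/T = 3/14 (approx. 0.2143)
  Task 2: C/T = 4/35 (approx. 0.1143)
  Task 3: C/T = 5/46 (approx. 0.1087)
Total utilization U = 3/14 + 4/35 + 5/46 = 352/805
Rounded to 4 decimal places: U = 0.4373
RM (Liu & Layland) bound for 3 tasks = 0.779763; compare with U = 352/805 (approx. 0.437267)
U <= bound, so schedulable by RM sufficient condition.

0.4373


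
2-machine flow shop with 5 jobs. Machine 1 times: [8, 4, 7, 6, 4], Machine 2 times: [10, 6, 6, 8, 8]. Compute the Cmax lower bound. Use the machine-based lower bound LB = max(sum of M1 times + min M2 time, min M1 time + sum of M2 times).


LB1 = sum(M1 times) + min(M2 times) = 29 + 6 = 35
LB2 = min(M1 times) + sum(M2 times) = 4 + 38 = 42
Lower bound = max(LB1, LB2) = max(35, 42) = 42

42


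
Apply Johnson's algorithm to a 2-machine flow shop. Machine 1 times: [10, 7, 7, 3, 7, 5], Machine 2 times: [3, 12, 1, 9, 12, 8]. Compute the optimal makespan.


Apply Johnson's rule:
  Group 1 (a <= b): [(4, 3, 9), (6, 5, 8), (2, 7, 12), (5, 7, 12)]
  Group 2 (a > b): [(1, 10, 3), (3, 7, 1)]
Optimal job order: [4, 6, 2, 5, 1, 3]
Schedule:
  Job 4: M1 done at 3, M2 done at 12
  Job 6: M1 done at 8, M2 done at 20
  Job 2: M1 done at 15, M2 done at 32
  Job 5: M1 done at 22, M2 done at 44
  Job 1: M1 done at 32, M2 done at 47
  Job 3: M1 done at 39, M2 done at 48
Makespan = 48

48


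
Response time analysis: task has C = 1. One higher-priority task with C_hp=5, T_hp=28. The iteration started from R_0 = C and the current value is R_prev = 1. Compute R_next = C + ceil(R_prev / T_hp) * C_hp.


R_next = C + ceil(R_prev / T_hp) * C_hp
ceil(1 / 28) = ceil(0.0357) = 1
Interference = 1 * 5 = 5
R_next = 1 + 5 = 6

6


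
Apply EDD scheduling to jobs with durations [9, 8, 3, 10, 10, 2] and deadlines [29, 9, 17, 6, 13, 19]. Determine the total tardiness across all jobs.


Sort by due date (EDD order): [(10, 6), (8, 9), (10, 13), (3, 17), (2, 19), (9, 29)]
Compute completion times and tardiness:
  Job 1: p=10, d=6, C=10, tardiness=max(0,10-6)=4
  Job 2: p=8, d=9, C=18, tardiness=max(0,18-9)=9
  Job 3: p=10, d=13, C=28, tardiness=max(0,28-13)=15
  Job 4: p=3, d=17, C=31, tardiness=max(0,31-17)=14
  Job 5: p=2, d=19, C=33, tardiness=max(0,33-19)=14
  Job 6: p=9, d=29, C=42, tardiness=max(0,42-29)=13
Total tardiness = 69

69


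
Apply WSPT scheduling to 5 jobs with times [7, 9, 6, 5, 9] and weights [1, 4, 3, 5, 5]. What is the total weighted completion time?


Compute p/w ratios and sort ascending (WSPT): [(5, 5), (9, 5), (6, 3), (9, 4), (7, 1)]
Compute weighted completion times:
  Job (p=5,w=5): C=5, w*C=5*5=25
  Job (p=9,w=5): C=14, w*C=5*14=70
  Job (p=6,w=3): C=20, w*C=3*20=60
  Job (p=9,w=4): C=29, w*C=4*29=116
  Job (p=7,w=1): C=36, w*C=1*36=36
Total weighted completion time = 307

307


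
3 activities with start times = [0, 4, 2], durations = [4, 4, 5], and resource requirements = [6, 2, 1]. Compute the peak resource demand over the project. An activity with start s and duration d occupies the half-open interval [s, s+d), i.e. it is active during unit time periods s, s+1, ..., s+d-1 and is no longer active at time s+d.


Each activity i is active on [start_i, start_i + duration_i).
Compute total resource usage per time slot:
  t=0: active resources = [6], total = 6
  t=1: active resources = [6], total = 6
  t=2: active resources = [6, 1], total = 7
  t=3: active resources = [6, 1], total = 7
  t=4: active resources = [2, 1], total = 3
  t=5: active resources = [2, 1], total = 3
  t=6: active resources = [2, 1], total = 3
  t=7: active resources = [2], total = 2
Peak resource demand = 7

7
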